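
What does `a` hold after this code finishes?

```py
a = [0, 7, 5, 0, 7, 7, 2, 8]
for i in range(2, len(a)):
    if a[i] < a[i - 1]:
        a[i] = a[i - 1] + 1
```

i=2: 5<7, a[2] = 7+1 = 8 → [0, 7, 8, 0, 7, 7, 2, 8]
i=3: 0<8, a[3] = 8+1 = 9 → [0, 7, 8, 9, 7, 7, 2, 8]
i=4: 7<9, a[4] = 9+1 = 10 → [0, 7, 8, 9, 10, 7, 2, 8]
i=5: 7<10, a[5] = 10+1 = 11 → [0, 7, 8, 9, 10, 11, 2, 8]
i=6: 2<11, a[6] = 11+1 = 12 → [0, 7, 8, 9, 10, 11, 12, 8]
i=7: 8<12, a[7] = 12+1 = 13 → [0, 7, 8, 9, 10, 11, 12, 13]

[0, 7, 8, 9, 10, 11, 12, 13]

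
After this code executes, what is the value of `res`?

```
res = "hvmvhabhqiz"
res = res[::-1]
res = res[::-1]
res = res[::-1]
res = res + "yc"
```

reverse → 'ziqhbahvmvh'
reverse → 'hvmvhabhqiz'
reverse → 'ziqhbahvmvh'
+ 'yc' → 'ziqhbahvmvhyc'

'ziqhbahvmvhyc'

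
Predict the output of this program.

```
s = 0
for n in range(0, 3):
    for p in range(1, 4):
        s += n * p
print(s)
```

n=0,p=1: s = 0+0 = 0
n=0,p=2: s = 0+0 = 0
n=0,p=3: s = 0+0 = 0
n=1,p=1: s = 0+1 = 1
n=1,p=2: s = 1+2 = 3
n=1,p=3: s = 3+3 = 6
n=2,p=1: s = 6+2 = 8
n=2,p=2: s = 8+4 = 12
n=2,p=3: s = 12+6 = 18

18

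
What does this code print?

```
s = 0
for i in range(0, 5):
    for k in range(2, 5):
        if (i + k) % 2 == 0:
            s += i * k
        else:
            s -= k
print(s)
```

27

i=0,k=2: even sum, s = 0+0 = 0
i=0,k=3: odd sum, s = 0-3 = -3
i=0,k=4: even sum, s = (-3)+0 = -3
i=1,k=2: odd sum, s = (-3)-2 = -5
i=1,k=3: even sum, s = (-5)+3 = -2
i=1,k=4: odd sum, s = (-2)-4 = -6
i=2,k=2: even sum, s = (-6)+4 = -2
i=2,k=3: odd sum, s = (-2)-3 = -5
i=2,k=4: even sum, s = (-5)+8 = 3
i=3,k=2: odd sum, s = 3-2 = 1
i=3,k=3: even sum, s = 1+9 = 10
i=3,k=4: odd sum, s = 10-4 = 6
i=4,k=2: even sum, s = 6+8 = 14
i=4,k=3: odd sum, s = 14-3 = 11
i=4,k=4: even sum, s = 11+16 = 27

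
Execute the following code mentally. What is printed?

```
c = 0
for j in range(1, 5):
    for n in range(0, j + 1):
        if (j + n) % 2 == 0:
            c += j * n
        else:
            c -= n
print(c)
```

j=1,n=0: odd sum, c = 0-0 = 0
j=1,n=1: even sum, c = 0+1 = 1
j=2,n=0: even sum, c = 1+0 = 1
j=2,n=1: odd sum, c = 1-1 = 0
j=2,n=2: even sum, c = 0+4 = 4
j=3,n=0: odd sum, c = 4-0 = 4
j=3,n=1: even sum, c = 4+3 = 7
j=3,n=2: odd sum, c = 7-2 = 5
j=3,n=3: even sum, c = 5+9 = 14
j=4,n=0: even sum, c = 14+0 = 14
j=4,n=1: odd sum, c = 14-1 = 13
j=4,n=2: even sum, c = 13+8 = 21
j=4,n=3: odd sum, c = 21-3 = 18
j=4,n=4: even sum, c = 18+16 = 34

34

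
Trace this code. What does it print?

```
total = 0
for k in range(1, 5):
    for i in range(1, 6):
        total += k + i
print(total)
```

k=1,i=1: total = 0+2 = 2
k=1,i=2: total = 2+3 = 5
k=1,i=3: total = 5+4 = 9
k=1,i=4: total = 9+5 = 14
k=1,i=5: total = 14+6 = 20
k=2,i=1: total = 20+3 = 23
k=2,i=2: total = 23+4 = 27
k=2,i=3: total = 27+5 = 32
k=2,i=4: total = 32+6 = 38
k=2,i=5: total = 38+7 = 45
k=3,i=1: total = 45+4 = 49
k=3,i=2: total = 49+5 = 54
k=3,i=3: total = 54+6 = 60
k=3,i=4: total = 60+7 = 67
k=3,i=5: total = 67+8 = 75
k=4,i=1: total = 75+5 = 80
k=4,i=2: total = 80+6 = 86
k=4,i=3: total = 86+7 = 93
k=4,i=4: total = 93+8 = 101
k=4,i=5: total = 101+9 = 110

110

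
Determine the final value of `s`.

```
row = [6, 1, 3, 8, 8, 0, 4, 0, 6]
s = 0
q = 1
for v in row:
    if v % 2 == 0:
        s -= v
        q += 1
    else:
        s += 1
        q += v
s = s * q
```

v=6: even, s = 0-6 = -6; q=2
v=1: not even, s = (-6)+1 = -5; q=3
v=3: not even, s = (-5)+1 = -4; q=6
v=8: even, s = (-4)-8 = -12; q=7
v=8: even, s = (-12)-8 = -20; q=8
v=0: even, s = (-20)-0 = -20; q=9
v=4: even, s = (-20)-4 = -24; q=10
v=0: even, s = (-24)-0 = -24; q=11
v=6: even, s = (-24)-6 = -30; q=12
s*q = (-30)*12 = -360

-360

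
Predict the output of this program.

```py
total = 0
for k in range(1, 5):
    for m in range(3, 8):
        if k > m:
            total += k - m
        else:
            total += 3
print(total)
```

58

k=1,m=3: not 1>3, total = 0+3 = 3
k=1,m=4: not 1>4, total = 3+3 = 6
k=1,m=5: not 1>5, total = 6+3 = 9
k=1,m=6: not 1>6, total = 9+3 = 12
k=1,m=7: not 1>7, total = 12+3 = 15
k=2,m=3: not 2>3, total = 15+3 = 18
k=2,m=4: not 2>4, total = 18+3 = 21
k=2,m=5: not 2>5, total = 21+3 = 24
k=2,m=6: not 2>6, total = 24+3 = 27
k=2,m=7: not 2>7, total = 27+3 = 30
k=3,m=3: not 3>3, total = 30+3 = 33
k=3,m=4: not 3>4, total = 33+3 = 36
k=3,m=5: not 3>5, total = 36+3 = 39
k=3,m=6: not 3>6, total = 39+3 = 42
k=3,m=7: not 3>7, total = 42+3 = 45
k=4,m=3: 4>3, total = 45+1 = 46
k=4,m=4: not 4>4, total = 46+3 = 49
k=4,m=5: not 4>5, total = 49+3 = 52
k=4,m=6: not 4>6, total = 52+3 = 55
k=4,m=7: not 4>7, total = 55+3 = 58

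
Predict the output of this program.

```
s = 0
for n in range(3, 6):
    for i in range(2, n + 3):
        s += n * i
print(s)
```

n=3,i=2: s = 0+6 = 6
n=3,i=3: s = 6+9 = 15
n=3,i=4: s = 15+12 = 27
n=3,i=5: s = 27+15 = 42
n=4,i=2: s = 42+8 = 50
n=4,i=3: s = 50+12 = 62
n=4,i=4: s = 62+16 = 78
n=4,i=5: s = 78+20 = 98
n=4,i=6: s = 98+24 = 122
n=5,i=2: s = 122+10 = 132
n=5,i=3: s = 132+15 = 147
n=5,i=4: s = 147+20 = 167
n=5,i=5: s = 167+25 = 192
n=5,i=6: s = 192+30 = 222
n=5,i=7: s = 222+35 = 257

257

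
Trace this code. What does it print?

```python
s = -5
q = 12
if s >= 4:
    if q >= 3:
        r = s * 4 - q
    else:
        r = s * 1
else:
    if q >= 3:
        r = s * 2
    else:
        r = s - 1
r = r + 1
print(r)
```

s=-5, q=12
s >= 4 is False; q >= 3 is True
→ r = s * 2 = -10
r = (-10)+1 = -9

-9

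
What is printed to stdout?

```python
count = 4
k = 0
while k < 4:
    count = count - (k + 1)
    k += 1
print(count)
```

-6

k=0: count = 4-1 = 3
k=1: count = 3-2 = 1
k=2: count = 1-3 = -2
k=3: count = (-2)-4 = -6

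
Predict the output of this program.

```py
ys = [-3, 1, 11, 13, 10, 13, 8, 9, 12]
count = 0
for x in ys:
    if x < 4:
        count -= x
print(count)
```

x=-3: <4, count = 0-(-3) = 3
x=1: <4, count = 3-1 = 2
x=11: not <4
x=13: not <4
x=10: not <4
x=13: not <4
x=8: not <4
x=9: not <4
x=12: not <4

2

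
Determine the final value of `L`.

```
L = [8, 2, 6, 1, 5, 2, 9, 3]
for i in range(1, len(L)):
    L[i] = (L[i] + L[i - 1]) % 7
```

[8, 3, 2, 3, 1, 3, 5, 1]

i=1: L[1] = (2+8)%7 = 3 → [8, 3, 6, 1, 5, 2, 9, 3]
i=2: L[2] = (6+3)%7 = 2 → [8, 3, 2, 1, 5, 2, 9, 3]
i=3: L[3] = (1+2)%7 = 3 → [8, 3, 2, 3, 5, 2, 9, 3]
i=4: L[4] = (5+3)%7 = 1 → [8, 3, 2, 3, 1, 2, 9, 3]
i=5: L[5] = (2+1)%7 = 3 → [8, 3, 2, 3, 1, 3, 9, 3]
i=6: L[6] = (9+3)%7 = 5 → [8, 3, 2, 3, 1, 3, 5, 3]
i=7: L[7] = (3+5)%7 = 1 → [8, 3, 2, 3, 1, 3, 5, 1]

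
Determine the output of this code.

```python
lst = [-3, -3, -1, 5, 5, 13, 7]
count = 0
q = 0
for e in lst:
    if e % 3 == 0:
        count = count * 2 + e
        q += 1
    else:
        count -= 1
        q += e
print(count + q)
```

17

e=-3: %3==0, count = 0*2+(-3) = -3; q=1
e=-3: %3==0, count = (-3)*2+(-3) = -9; q=2
e=-1: not %3==0, count = (-9)-1 = -10; q=1
e=5: not %3==0, count = (-10)-1 = -11; q=6
e=5: not %3==0, count = (-11)-1 = -12; q=11
e=13: not %3==0, count = (-12)-1 = -13; q=24
e=7: not %3==0, count = (-13)-1 = -14; q=31
count+q = (-14)+31 = 17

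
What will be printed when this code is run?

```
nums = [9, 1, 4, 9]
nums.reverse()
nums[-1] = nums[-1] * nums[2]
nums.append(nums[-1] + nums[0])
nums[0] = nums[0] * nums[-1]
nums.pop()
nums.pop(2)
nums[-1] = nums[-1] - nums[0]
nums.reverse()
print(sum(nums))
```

reverse → [9, 4, 1, 9]
nums[-1] = nums[-1]*nums[2] = 9*1 = 9 → [9, 4, 1, 9]
append nums[-1]+nums[0] = 9+9 = 18 → [9, 4, 1, 9, 18]
nums[0] = nums[0]*nums[-1] = 9*18 = 162 → [162, 4, 1, 9, 18]
pop() removes 18 → [162, 4, 1, 9]
pop(2) removes 1 → [162, 4, 9]
nums[-1] = nums[-1]-nums[0] = 9-162 = -153 → [162, 4, -153]
reverse → [-153, 4, 162]
sum = 13

13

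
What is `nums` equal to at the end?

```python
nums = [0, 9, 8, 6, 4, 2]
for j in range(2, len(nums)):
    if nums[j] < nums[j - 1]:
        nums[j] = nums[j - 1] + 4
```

[0, 9, 13, 17, 21, 25]

j=2: 8<9, nums[2] = 9+4 = 13 → [0, 9, 13, 6, 4, 2]
j=3: 6<13, nums[3] = 13+4 = 17 → [0, 9, 13, 17, 4, 2]
j=4: 4<17, nums[4] = 17+4 = 21 → [0, 9, 13, 17, 21, 2]
j=5: 2<21, nums[5] = 21+4 = 25 → [0, 9, 13, 17, 21, 25]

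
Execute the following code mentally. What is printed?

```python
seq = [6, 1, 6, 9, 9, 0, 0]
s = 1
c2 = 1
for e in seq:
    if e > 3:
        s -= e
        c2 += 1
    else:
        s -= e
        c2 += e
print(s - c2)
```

e=6: >3, s = 1-6 = -5; c2=2
e=1: not >3, s = (-5)-1 = -6; c2=3
e=6: >3, s = (-6)-6 = -12; c2=4
e=9: >3, s = (-12)-9 = -21; c2=5
e=9: >3, s = (-21)-9 = -30; c2=6
e=0: not >3, s = (-30)-0 = -30; c2=6
e=0: not >3, s = (-30)-0 = -30; c2=6
s-c2 = (-30)-6 = -36

-36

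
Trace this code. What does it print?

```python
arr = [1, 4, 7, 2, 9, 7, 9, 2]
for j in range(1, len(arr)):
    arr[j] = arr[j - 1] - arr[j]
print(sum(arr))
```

j=1: arr[1] = 1-4 = -3 → [1, -3, 7, 2, 9, 7, 9, 2]
j=2: arr[2] = (-3)-7 = -10 → [1, -3, -10, 2, 9, 7, 9, 2]
j=3: arr[3] = (-10)-2 = -12 → [1, -3, -10, -12, 9, 7, 9, 2]
j=4: arr[4] = (-12)-9 = -21 → [1, -3, -10, -12, -21, 7, 9, 2]
j=5: arr[5] = (-21)-7 = -28 → [1, -3, -10, -12, -21, -28, 9, 2]
j=6: arr[6] = (-28)-9 = -37 → [1, -3, -10, -12, -21, -28, -37, 2]
j=7: arr[7] = (-37)-2 = -39 → [1, -3, -10, -12, -21, -28, -37, -39]
sum = -149

-149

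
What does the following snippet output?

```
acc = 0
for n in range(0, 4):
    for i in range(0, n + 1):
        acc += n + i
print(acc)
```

n=0,i=0: acc = 0+0 = 0
n=1,i=0: acc = 0+1 = 1
n=1,i=1: acc = 1+2 = 3
n=2,i=0: acc = 3+2 = 5
n=2,i=1: acc = 5+3 = 8
n=2,i=2: acc = 8+4 = 12
n=3,i=0: acc = 12+3 = 15
n=3,i=1: acc = 15+4 = 19
n=3,i=2: acc = 19+5 = 24
n=3,i=3: acc = 24+6 = 30

30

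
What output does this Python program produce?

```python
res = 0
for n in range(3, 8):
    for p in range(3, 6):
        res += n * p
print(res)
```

n=3,p=3: res = 0+9 = 9
n=3,p=4: res = 9+12 = 21
n=3,p=5: res = 21+15 = 36
n=4,p=3: res = 36+12 = 48
n=4,p=4: res = 48+16 = 64
n=4,p=5: res = 64+20 = 84
n=5,p=3: res = 84+15 = 99
n=5,p=4: res = 99+20 = 119
n=5,p=5: res = 119+25 = 144
n=6,p=3: res = 144+18 = 162
n=6,p=4: res = 162+24 = 186
n=6,p=5: res = 186+30 = 216
n=7,p=3: res = 216+21 = 237
n=7,p=4: res = 237+28 = 265
n=7,p=5: res = 265+35 = 300

300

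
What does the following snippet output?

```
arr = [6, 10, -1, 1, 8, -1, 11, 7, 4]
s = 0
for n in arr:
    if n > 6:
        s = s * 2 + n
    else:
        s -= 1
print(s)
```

n=6: not >6, s = 0-1 = -1
n=10: >6, s = (-1)*2+10 = 8
n=-1: not >6, s = 8-1 = 7
n=1: not >6, s = 7-1 = 6
n=8: >6, s = 6*2+8 = 20
n=-1: not >6, s = 20-1 = 19
n=11: >6, s = 19*2+11 = 49
n=7: >6, s = 49*2+7 = 105
n=4: not >6, s = 105-1 = 104

104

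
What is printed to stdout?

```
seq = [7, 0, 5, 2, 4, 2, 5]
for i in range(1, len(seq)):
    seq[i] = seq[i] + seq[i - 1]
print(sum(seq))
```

103

i=1: seq[1] = 0+7 = 7 → [7, 7, 5, 2, 4, 2, 5]
i=2: seq[2] = 5+7 = 12 → [7, 7, 12, 2, 4, 2, 5]
i=3: seq[3] = 2+12 = 14 → [7, 7, 12, 14, 4, 2, 5]
i=4: seq[4] = 4+14 = 18 → [7, 7, 12, 14, 18, 2, 5]
i=5: seq[5] = 2+18 = 20 → [7, 7, 12, 14, 18, 20, 5]
i=6: seq[6] = 5+20 = 25 → [7, 7, 12, 14, 18, 20, 25]
sum = 103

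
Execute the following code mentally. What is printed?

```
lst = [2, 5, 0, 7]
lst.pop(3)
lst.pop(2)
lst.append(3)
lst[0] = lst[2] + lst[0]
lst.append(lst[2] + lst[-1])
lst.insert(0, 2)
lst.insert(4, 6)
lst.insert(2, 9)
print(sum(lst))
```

pop(3) removes 7 → [2, 5, 0]
pop(2) removes 0 → [2, 5]
append 3 → [2, 5, 3]
lst[0] = lst[2]+lst[0] = 3+2 = 5 → [5, 5, 3]
append lst[2]+lst[-1] = 3+3 = 6 → [5, 5, 3, 6]
insert 2 at 0 → [2, 5, 5, 3, 6]
insert 6 at 4 → [2, 5, 5, 3, 6, 6]
insert 9 at 2 → [2, 5, 9, 5, 3, 6, 6]
sum = 36

36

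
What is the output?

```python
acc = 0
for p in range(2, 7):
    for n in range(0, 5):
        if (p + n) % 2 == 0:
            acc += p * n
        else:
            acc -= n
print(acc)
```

p=2,n=0: even sum, acc = 0+0 = 0
p=2,n=1: odd sum, acc = 0-1 = -1
p=2,n=2: even sum, acc = (-1)+4 = 3
p=2,n=3: odd sum, acc = 3-3 = 0
p=2,n=4: even sum, acc = 0+8 = 8
p=3,n=0: odd sum, acc = 8-0 = 8
p=3,n=1: even sum, acc = 8+3 = 11
p=3,n=2: odd sum, acc = 11-2 = 9
p=3,n=3: even sum, acc = 9+9 = 18
p=3,n=4: odd sum, acc = 18-4 = 14
p=4,n=0: even sum, acc = 14+0 = 14
p=4,n=1: odd sum, acc = 14-1 = 13
p=4,n=2: even sum, acc = 13+8 = 21
p=4,n=3: odd sum, acc = 21-3 = 18
p=4,n=4: even sum, acc = 18+16 = 34
p=5,n=0: odd sum, acc = 34-0 = 34
p=5,n=1: even sum, acc = 34+5 = 39
p=5,n=2: odd sum, acc = 39-2 = 37
p=5,n=3: even sum, acc = 37+15 = 52
p=5,n=4: odd sum, acc = 52-4 = 48
p=6,n=0: even sum, acc = 48+0 = 48
p=6,n=1: odd sum, acc = 48-1 = 47
p=6,n=2: even sum, acc = 47+12 = 59
p=6,n=3: odd sum, acc = 59-3 = 56
p=6,n=4: even sum, acc = 56+24 = 80

80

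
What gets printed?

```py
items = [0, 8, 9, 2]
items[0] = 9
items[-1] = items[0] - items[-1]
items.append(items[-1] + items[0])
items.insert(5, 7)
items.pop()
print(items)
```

items[0] = 9 → [9, 8, 9, 2]
items[-1] = items[0]-items[-1] = 9-2 = 7 → [9, 8, 9, 7]
append items[-1]+items[0] = 7+9 = 16 → [9, 8, 9, 7, 16]
insert 7 at 5 → [9, 8, 9, 7, 16, 7]
pop() removes 7 → [9, 8, 9, 7, 16]

[9, 8, 9, 7, 16]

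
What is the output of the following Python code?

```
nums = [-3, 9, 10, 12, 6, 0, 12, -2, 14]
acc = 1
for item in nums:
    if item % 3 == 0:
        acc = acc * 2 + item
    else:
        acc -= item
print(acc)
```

72

item=-3: %3==0, acc = 1*2+(-3) = -1
item=9: %3==0, acc = (-1)*2+9 = 7
item=10: not %3==0, acc = 7-10 = -3
item=12: %3==0, acc = (-3)*2+12 = 6
item=6: %3==0, acc = 6*2+6 = 18
item=0: %3==0, acc = 18*2+0 = 36
item=12: %3==0, acc = 36*2+12 = 84
item=-2: not %3==0, acc = 84-(-2) = 86
item=14: not %3==0, acc = 86-14 = 72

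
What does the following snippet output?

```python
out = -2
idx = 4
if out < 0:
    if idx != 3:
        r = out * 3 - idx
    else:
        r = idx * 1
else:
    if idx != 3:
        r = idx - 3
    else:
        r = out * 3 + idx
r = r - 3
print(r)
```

out=-2, idx=4
out < 0 is True; idx != 3 is True
→ r = out * 3 - idx = -10
r = (-10)-3 = -13

-13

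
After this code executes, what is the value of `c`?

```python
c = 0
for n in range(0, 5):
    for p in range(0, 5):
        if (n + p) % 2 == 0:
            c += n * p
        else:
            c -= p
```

n=0,p=0: even sum, c = 0+0 = 0
n=0,p=1: odd sum, c = 0-1 = -1
n=0,p=2: even sum, c = (-1)+0 = -1
n=0,p=3: odd sum, c = (-1)-3 = -4
n=0,p=4: even sum, c = (-4)+0 = -4
n=1,p=0: odd sum, c = (-4)-0 = -4
n=1,p=1: even sum, c = (-4)+1 = -3
n=1,p=2: odd sum, c = (-3)-2 = -5
n=1,p=3: even sum, c = (-5)+3 = -2
n=1,p=4: odd sum, c = (-2)-4 = -6
n=2,p=0: even sum, c = (-6)+0 = -6
n=2,p=1: odd sum, c = (-6)-1 = -7
n=2,p=2: even sum, c = (-7)+4 = -3
n=2,p=3: odd sum, c = (-3)-3 = -6
n=2,p=4: even sum, c = (-6)+8 = 2
n=3,p=0: odd sum, c = 2-0 = 2
n=3,p=1: even sum, c = 2+3 = 5
n=3,p=2: odd sum, c = 5-2 = 3
n=3,p=3: even sum, c = 3+9 = 12
n=3,p=4: odd sum, c = 12-4 = 8
n=4,p=0: even sum, c = 8+0 = 8
n=4,p=1: odd sum, c = 8-1 = 7
n=4,p=2: even sum, c = 7+8 = 15
n=4,p=3: odd sum, c = 15-3 = 12
n=4,p=4: even sum, c = 12+16 = 28

28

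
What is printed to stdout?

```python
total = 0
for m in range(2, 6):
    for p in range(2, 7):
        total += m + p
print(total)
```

m=2,p=2: total = 0+4 = 4
m=2,p=3: total = 4+5 = 9
m=2,p=4: total = 9+6 = 15
m=2,p=5: total = 15+7 = 22
m=2,p=6: total = 22+8 = 30
m=3,p=2: total = 30+5 = 35
m=3,p=3: total = 35+6 = 41
m=3,p=4: total = 41+7 = 48
m=3,p=5: total = 48+8 = 56
m=3,p=6: total = 56+9 = 65
m=4,p=2: total = 65+6 = 71
m=4,p=3: total = 71+7 = 78
m=4,p=4: total = 78+8 = 86
m=4,p=5: total = 86+9 = 95
m=4,p=6: total = 95+10 = 105
m=5,p=2: total = 105+7 = 112
m=5,p=3: total = 112+8 = 120
m=5,p=4: total = 120+9 = 129
m=5,p=5: total = 129+10 = 139
m=5,p=6: total = 139+11 = 150

150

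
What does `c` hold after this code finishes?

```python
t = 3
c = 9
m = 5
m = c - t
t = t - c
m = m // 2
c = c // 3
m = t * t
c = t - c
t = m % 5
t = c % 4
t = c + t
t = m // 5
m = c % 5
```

m = 9-3 = 6
t = 3-9 = -6
m = 6//2 = 3
c = 9//3 = 3
m = (-6)*(-6) = 36
c = (-6)-3 = -9
t = 36%5 = 1
t = (-9)%4 = 3
t = (-9)+3 = -6
t = 36//5 = 7
m = (-9)%5 = 1

-9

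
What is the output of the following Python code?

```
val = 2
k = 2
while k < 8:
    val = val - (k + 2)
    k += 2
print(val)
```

-16

k=2: val = 2-4 = -2
k=4: val = (-2)-6 = -8
k=6: val = (-8)-8 = -16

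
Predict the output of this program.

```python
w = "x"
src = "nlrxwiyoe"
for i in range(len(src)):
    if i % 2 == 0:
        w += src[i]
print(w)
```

i=0: add 'n' → 'xn'
i=1: skip
i=2: add 'r' → 'xnr'
i=3: skip
i=4: add 'w' → 'xnrw'
i=5: skip
i=6: add 'y' → 'xnrwy'
i=7: skip
i=8: add 'e' → 'xnrwye'

xnrwye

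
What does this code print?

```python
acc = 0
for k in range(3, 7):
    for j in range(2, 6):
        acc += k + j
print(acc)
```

k=3,j=2: acc = 0+5 = 5
k=3,j=3: acc = 5+6 = 11
k=3,j=4: acc = 11+7 = 18
k=3,j=5: acc = 18+8 = 26
k=4,j=2: acc = 26+6 = 32
k=4,j=3: acc = 32+7 = 39
k=4,j=4: acc = 39+8 = 47
k=4,j=5: acc = 47+9 = 56
k=5,j=2: acc = 56+7 = 63
k=5,j=3: acc = 63+8 = 71
k=5,j=4: acc = 71+9 = 80
k=5,j=5: acc = 80+10 = 90
k=6,j=2: acc = 90+8 = 98
k=6,j=3: acc = 98+9 = 107
k=6,j=4: acc = 107+10 = 117
k=6,j=5: acc = 117+11 = 128

128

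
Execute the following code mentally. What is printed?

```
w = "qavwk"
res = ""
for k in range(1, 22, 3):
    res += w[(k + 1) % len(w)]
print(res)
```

k=1: add w[2]='v' → 'v'
k=4: add w[0]='q' → 'vq'
k=7: add w[3]='w' → 'vqw'
k=10: add w[1]='a' → 'vqwa'
k=13: add w[4]='k' → 'vqwak'
k=16: add w[2]='v' → 'vqwakv'
k=19: add w[0]='q' → 'vqwakvq'

vqwakvq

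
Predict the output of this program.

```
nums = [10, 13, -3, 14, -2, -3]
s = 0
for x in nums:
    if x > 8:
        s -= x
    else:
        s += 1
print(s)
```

x=10: >8, s = 0-10 = -10
x=13: >8, s = (-10)-13 = -23
x=-3: not >8, s = (-23)+1 = -22
x=14: >8, s = (-22)-14 = -36
x=-2: not >8, s = (-36)+1 = -35
x=-3: not >8, s = (-35)+1 = -34

-34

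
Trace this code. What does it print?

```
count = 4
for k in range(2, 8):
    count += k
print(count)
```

31

k=2: count = 4+2 = 6
k=3: count = 6+3 = 9
k=4: count = 9+4 = 13
k=5: count = 13+5 = 18
k=6: count = 18+6 = 24
k=7: count = 24+7 = 31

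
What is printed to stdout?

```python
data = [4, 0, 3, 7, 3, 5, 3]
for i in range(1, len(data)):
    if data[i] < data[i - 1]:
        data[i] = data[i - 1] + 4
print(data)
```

[4, 8, 12, 16, 20, 24, 28]

i=1: 0<4, data[1] = 4+4 = 8 → [4, 8, 3, 7, 3, 5, 3]
i=2: 3<8, data[2] = 8+4 = 12 → [4, 8, 12, 7, 3, 5, 3]
i=3: 7<12, data[3] = 12+4 = 16 → [4, 8, 12, 16, 3, 5, 3]
i=4: 3<16, data[4] = 16+4 = 20 → [4, 8, 12, 16, 20, 5, 3]
i=5: 5<20, data[5] = 20+4 = 24 → [4, 8, 12, 16, 20, 24, 3]
i=6: 3<24, data[6] = 24+4 = 28 → [4, 8, 12, 16, 20, 24, 28]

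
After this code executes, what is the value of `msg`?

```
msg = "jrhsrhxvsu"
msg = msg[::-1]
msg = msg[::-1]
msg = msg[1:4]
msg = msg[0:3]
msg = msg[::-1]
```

'shr'

reverse → 'usvxhrshrj'
reverse → 'jrhsrhxvsu'
slice [1:4] → 'rhs'
slice [0:3] → 'rhs'
reverse → 'shr'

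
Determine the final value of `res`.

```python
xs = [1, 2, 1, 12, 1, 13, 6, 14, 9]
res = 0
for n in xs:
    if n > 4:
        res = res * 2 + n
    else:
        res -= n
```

213

n=1: not >4, res = 0-1 = -1
n=2: not >4, res = (-1)-2 = -3
n=1: not >4, res = (-3)-1 = -4
n=12: >4, res = (-4)*2+12 = 4
n=1: not >4, res = 4-1 = 3
n=13: >4, res = 3*2+13 = 19
n=6: >4, res = 19*2+6 = 44
n=14: >4, res = 44*2+14 = 102
n=9: >4, res = 102*2+9 = 213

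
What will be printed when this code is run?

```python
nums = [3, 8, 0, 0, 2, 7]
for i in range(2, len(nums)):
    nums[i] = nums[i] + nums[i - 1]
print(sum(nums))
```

i=2: nums[2] = 0+8 = 8 → [3, 8, 8, 0, 2, 7]
i=3: nums[3] = 0+8 = 8 → [3, 8, 8, 8, 2, 7]
i=4: nums[4] = 2+8 = 10 → [3, 8, 8, 8, 10, 7]
i=5: nums[5] = 7+10 = 17 → [3, 8, 8, 8, 10, 17]
sum = 54

54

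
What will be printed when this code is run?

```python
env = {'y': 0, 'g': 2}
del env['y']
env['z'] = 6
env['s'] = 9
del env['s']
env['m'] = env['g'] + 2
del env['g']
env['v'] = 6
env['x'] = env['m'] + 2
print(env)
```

del 'y' → {'g': 2}
env['z'] = 6 → {'g': 2, 'z': 6}
env['s'] = 9 → {'g': 2, 'z': 6, 's': 9}
del 's' → {'g': 2, 'z': 6}
env['m'] = env['g']+2 = 4 → {'g': 2, 'z': 6, 'm': 4}
del 'g' → {'z': 6, 'm': 4}
env['v'] = 6 → {'z': 6, 'm': 4, 'v': 6}
env['x'] = env['m']+2 = 6 → {'z': 6, 'm': 4, 'v': 6, 'x': 6}

{'z': 6, 'm': 4, 'v': 6, 'x': 6}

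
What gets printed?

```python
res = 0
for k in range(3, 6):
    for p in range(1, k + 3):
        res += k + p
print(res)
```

138

k=3,p=1: res = 0+4 = 4
k=3,p=2: res = 4+5 = 9
k=3,p=3: res = 9+6 = 15
k=3,p=4: res = 15+7 = 22
k=3,p=5: res = 22+8 = 30
k=4,p=1: res = 30+5 = 35
k=4,p=2: res = 35+6 = 41
k=4,p=3: res = 41+7 = 48
k=4,p=4: res = 48+8 = 56
k=4,p=5: res = 56+9 = 65
k=4,p=6: res = 65+10 = 75
k=5,p=1: res = 75+6 = 81
k=5,p=2: res = 81+7 = 88
k=5,p=3: res = 88+8 = 96
k=5,p=4: res = 96+9 = 105
k=5,p=5: res = 105+10 = 115
k=5,p=6: res = 115+11 = 126
k=5,p=7: res = 126+12 = 138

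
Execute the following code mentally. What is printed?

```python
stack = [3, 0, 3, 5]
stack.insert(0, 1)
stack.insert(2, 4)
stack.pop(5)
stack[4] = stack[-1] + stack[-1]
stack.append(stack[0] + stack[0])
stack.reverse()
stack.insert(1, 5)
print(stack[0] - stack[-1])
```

1

insert 1 at 0 → [1, 3, 0, 3, 5]
insert 4 at 2 → [1, 3, 4, 0, 3, 5]
pop(5) removes 5 → [1, 3, 4, 0, 3]
stack[4] = stack[-1]+stack[-1] = 3+3 = 6 → [1, 3, 4, 0, 6]
append stack[0]+stack[0] = 1+1 = 2 → [1, 3, 4, 0, 6, 2]
reverse → [2, 6, 0, 4, 3, 1]
insert 5 at 1 → [2, 5, 6, 0, 4, 3, 1]
stack[0]-stack[-1] = 2-1 = 1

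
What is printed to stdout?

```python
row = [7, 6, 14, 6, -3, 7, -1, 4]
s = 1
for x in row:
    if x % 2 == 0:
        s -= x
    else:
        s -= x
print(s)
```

x=7: not even, s = 1-7 = -6
x=6: even, s = (-6)-6 = -12
x=14: even, s = (-12)-14 = -26
x=6: even, s = (-26)-6 = -32
x=-3: not even, s = (-32)-(-3) = -29
x=7: not even, s = (-29)-7 = -36
x=-1: not even, s = (-36)-(-1) = -35
x=4: even, s = (-35)-4 = -39

-39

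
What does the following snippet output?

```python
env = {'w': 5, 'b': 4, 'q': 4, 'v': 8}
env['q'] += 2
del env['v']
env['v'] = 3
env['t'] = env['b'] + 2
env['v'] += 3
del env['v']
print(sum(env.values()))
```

21

env['q'] = 4+2 = 6 → {'w': 5, 'b': 4, 'q': 6, 'v': 8}
del 'v' → {'w': 5, 'b': 4, 'q': 6}
env['v'] = 3 → {'w': 5, 'b': 4, 'q': 6, 'v': 3}
env['t'] = env['b']+2 = 6 → {'w': 5, 'b': 4, 'q': 6, 'v': 3, 't': 6}
env['v'] = 3+3 = 6 → {'w': 5, 'b': 4, 'q': 6, 'v': 6, 't': 6}
del 'v' → {'w': 5, 'b': 4, 'q': 6, 't': 6}
sum of values = 21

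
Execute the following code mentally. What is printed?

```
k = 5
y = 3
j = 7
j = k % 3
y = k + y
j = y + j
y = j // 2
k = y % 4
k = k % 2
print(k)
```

j = 5%3 = 2
y = 5+3 = 8
j = 8+2 = 10
y = 10//2 = 5
k = 5%4 = 1
k = 1%2 = 1

1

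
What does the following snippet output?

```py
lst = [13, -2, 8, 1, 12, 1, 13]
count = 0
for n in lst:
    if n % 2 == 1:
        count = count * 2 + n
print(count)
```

n=13: odd, count = 0*2+13 = 13
n=-2: not odd
n=8: not odd
n=1: odd, count = 13*2+1 = 27
n=12: not odd
n=1: odd, count = 27*2+1 = 55
n=13: odd, count = 55*2+13 = 123

123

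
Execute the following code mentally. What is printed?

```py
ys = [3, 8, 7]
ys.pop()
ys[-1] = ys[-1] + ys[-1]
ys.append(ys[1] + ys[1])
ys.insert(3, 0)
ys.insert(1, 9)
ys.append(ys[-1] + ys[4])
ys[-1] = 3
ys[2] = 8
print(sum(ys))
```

55

pop() removes 7 → [3, 8]
ys[-1] = ys[-1]+ys[-1] = 8+8 = 16 → [3, 16]
append ys[1]+ys[1] = 16+16 = 32 → [3, 16, 32]
insert 0 at 3 → [3, 16, 32, 0]
insert 9 at 1 → [3, 9, 16, 32, 0]
append ys[-1]+ys[4] = 0+0 = 0 → [3, 9, 16, 32, 0, 0]
ys[-1] = 3 → [3, 9, 16, 32, 0, 3]
ys[2] = 8 → [3, 9, 8, 32, 0, 3]
sum = 55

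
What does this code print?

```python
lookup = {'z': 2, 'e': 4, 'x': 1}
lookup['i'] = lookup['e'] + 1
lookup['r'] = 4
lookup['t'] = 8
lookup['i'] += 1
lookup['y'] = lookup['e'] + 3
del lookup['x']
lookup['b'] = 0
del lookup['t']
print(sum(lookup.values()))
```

23

lookup['i'] = lookup['e']+1 = 5 → {'z': 2, 'e': 4, 'x': 1, 'i': 5}
lookup['r'] = 4 → {'z': 2, 'e': 4, 'x': 1, 'i': 5, 'r': 4}
lookup['t'] = 8 → {'z': 2, 'e': 4, 'x': 1, 'i': 5, 'r': 4, 't': 8}
lookup['i'] = 5+1 = 6 → {'z': 2, 'e': 4, 'x': 1, 'i': 6, 'r': 4, 't': 8}
lookup['y'] = lookup['e']+3 = 7 → {'z': 2, 'e': 4, 'x': 1, 'i': 6, 'r': 4, 't': 8, 'y': 7}
del 'x' → {'z': 2, 'e': 4, 'i': 6, 'r': 4, 't': 8, 'y': 7}
lookup['b'] = 0 → {'z': 2, 'e': 4, 'i': 6, 'r': 4, 't': 8, 'y': 7, 'b': 0}
del 't' → {'z': 2, 'e': 4, 'i': 6, 'r': 4, 'y': 7, 'b': 0}
sum of values = 23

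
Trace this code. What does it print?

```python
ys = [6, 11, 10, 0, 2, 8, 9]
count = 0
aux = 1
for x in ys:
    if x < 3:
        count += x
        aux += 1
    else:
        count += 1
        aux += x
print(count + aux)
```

x=6: not <3, count = 0+1 = 1; aux=7
x=11: not <3, count = 1+1 = 2; aux=18
x=10: not <3, count = 2+1 = 3; aux=28
x=0: <3, count = 3+0 = 3; aux=29
x=2: <3, count = 3+2 = 5; aux=30
x=8: not <3, count = 5+1 = 6; aux=38
x=9: not <3, count = 6+1 = 7; aux=47
count+aux = 7+47 = 54

54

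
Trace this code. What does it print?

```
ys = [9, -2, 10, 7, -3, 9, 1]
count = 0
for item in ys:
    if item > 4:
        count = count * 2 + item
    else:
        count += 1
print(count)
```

item=9: >4, count = 0*2+9 = 9
item=-2: not >4, count = 9+1 = 10
item=10: >4, count = 10*2+10 = 30
item=7: >4, count = 30*2+7 = 67
item=-3: not >4, count = 67+1 = 68
item=9: >4, count = 68*2+9 = 145
item=1: not >4, count = 145+1 = 146

146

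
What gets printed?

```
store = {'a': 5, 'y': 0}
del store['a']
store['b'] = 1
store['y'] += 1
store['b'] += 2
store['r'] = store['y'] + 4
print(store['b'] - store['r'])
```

del 'a' → {'y': 0}
store['b'] = 1 → {'y': 0, 'b': 1}
store['y'] = 0+1 = 1 → {'y': 1, 'b': 1}
store['b'] = 1+2 = 3 → {'y': 1, 'b': 3}
store['r'] = store['y']+4 = 5 → {'y': 1, 'b': 3, 'r': 5}
store['b']-store['r'] = 3-5 = -2

-2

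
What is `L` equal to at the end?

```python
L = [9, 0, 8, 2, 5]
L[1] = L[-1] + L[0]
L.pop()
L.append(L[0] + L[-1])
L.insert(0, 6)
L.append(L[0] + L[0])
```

[6, 9, 14, 8, 2, 11, 12]

L[1] = L[-1]+L[0] = 5+9 = 14 → [9, 14, 8, 2, 5]
pop() removes 5 → [9, 14, 8, 2]
append L[0]+L[-1] = 9+2 = 11 → [9, 14, 8, 2, 11]
insert 6 at 0 → [6, 9, 14, 8, 2, 11]
append L[0]+L[0] = 6+6 = 12 → [6, 9, 14, 8, 2, 11, 12]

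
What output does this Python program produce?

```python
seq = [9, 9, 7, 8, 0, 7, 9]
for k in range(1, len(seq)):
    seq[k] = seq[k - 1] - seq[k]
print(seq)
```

[9, 0, -7, -15, -15, -22, -31]

k=1: seq[1] = 9-9 = 0 → [9, 0, 7, 8, 0, 7, 9]
k=2: seq[2] = 0-7 = -7 → [9, 0, -7, 8, 0, 7, 9]
k=3: seq[3] = (-7)-8 = -15 → [9, 0, -7, -15, 0, 7, 9]
k=4: seq[4] = (-15)-0 = -15 → [9, 0, -7, -15, -15, 7, 9]
k=5: seq[5] = (-15)-7 = -22 → [9, 0, -7, -15, -15, -22, 9]
k=6: seq[6] = (-22)-9 = -31 → [9, 0, -7, -15, -15, -22, -31]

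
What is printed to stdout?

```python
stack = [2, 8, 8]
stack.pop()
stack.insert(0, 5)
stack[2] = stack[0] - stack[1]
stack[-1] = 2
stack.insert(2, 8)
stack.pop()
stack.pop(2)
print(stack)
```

[5, 2]

pop() removes 8 → [2, 8]
insert 5 at 0 → [5, 2, 8]
stack[2] = stack[0]-stack[1] = 5-2 = 3 → [5, 2, 3]
stack[-1] = 2 → [5, 2, 2]
insert 8 at 2 → [5, 2, 8, 2]
pop() removes 2 → [5, 2, 8]
pop(2) removes 8 → [5, 2]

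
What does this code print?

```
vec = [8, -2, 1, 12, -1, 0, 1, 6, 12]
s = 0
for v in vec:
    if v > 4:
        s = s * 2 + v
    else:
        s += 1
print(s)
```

v=8: >4, s = 0*2+8 = 8
v=-2: not >4, s = 8+1 = 9
v=1: not >4, s = 9+1 = 10
v=12: >4, s = 10*2+12 = 32
v=-1: not >4, s = 32+1 = 33
v=0: not >4, s = 33+1 = 34
v=1: not >4, s = 34+1 = 35
v=6: >4, s = 35*2+6 = 76
v=12: >4, s = 76*2+12 = 164

164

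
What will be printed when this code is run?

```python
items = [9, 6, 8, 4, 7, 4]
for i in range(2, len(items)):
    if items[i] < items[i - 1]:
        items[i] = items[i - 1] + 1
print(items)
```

[9, 6, 8, 9, 10, 11]

i=2: 8>=6, unchanged → [9, 6, 8, 4, 7, 4]
i=3: 4<8, items[3] = 8+1 = 9 → [9, 6, 8, 9, 7, 4]
i=4: 7<9, items[4] = 9+1 = 10 → [9, 6, 8, 9, 10, 4]
i=5: 4<10, items[5] = 10+1 = 11 → [9, 6, 8, 9, 10, 11]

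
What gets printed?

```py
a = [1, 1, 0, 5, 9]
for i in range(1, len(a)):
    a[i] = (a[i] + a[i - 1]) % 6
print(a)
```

[1, 2, 2, 1, 4]

i=1: a[1] = (1+1)%6 = 2 → [1, 2, 0, 5, 9]
i=2: a[2] = (0+2)%6 = 2 → [1, 2, 2, 5, 9]
i=3: a[3] = (5+2)%6 = 1 → [1, 2, 2, 1, 9]
i=4: a[4] = (9+1)%6 = 4 → [1, 2, 2, 1, 4]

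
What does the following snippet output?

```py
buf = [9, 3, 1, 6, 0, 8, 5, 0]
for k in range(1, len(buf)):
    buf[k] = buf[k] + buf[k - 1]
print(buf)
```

[9, 12, 13, 19, 19, 27, 32, 32]

k=1: buf[1] = 3+9 = 12 → [9, 12, 1, 6, 0, 8, 5, 0]
k=2: buf[2] = 1+12 = 13 → [9, 12, 13, 6, 0, 8, 5, 0]
k=3: buf[3] = 6+13 = 19 → [9, 12, 13, 19, 0, 8, 5, 0]
k=4: buf[4] = 0+19 = 19 → [9, 12, 13, 19, 19, 8, 5, 0]
k=5: buf[5] = 8+19 = 27 → [9, 12, 13, 19, 19, 27, 5, 0]
k=6: buf[6] = 5+27 = 32 → [9, 12, 13, 19, 19, 27, 32, 0]
k=7: buf[7] = 0+32 = 32 → [9, 12, 13, 19, 19, 27, 32, 32]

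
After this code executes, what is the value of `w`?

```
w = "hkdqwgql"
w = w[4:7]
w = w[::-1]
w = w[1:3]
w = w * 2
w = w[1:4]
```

'wgw'

slice [4:7] → 'wgq'
reverse → 'qgw'
slice [1:3] → 'gw'
repeat ×2 → 'gwgw'
slice [1:4] → 'wgw'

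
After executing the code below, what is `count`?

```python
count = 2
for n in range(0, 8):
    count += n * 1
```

n=0: count = 2+0*1 = 2
n=1: count = 2+1*1 = 3
n=2: count = 3+2*1 = 5
n=3: count = 5+3*1 = 8
n=4: count = 8+4*1 = 12
n=5: count = 12+5*1 = 17
n=6: count = 17+6*1 = 23
n=7: count = 23+7*1 = 30

30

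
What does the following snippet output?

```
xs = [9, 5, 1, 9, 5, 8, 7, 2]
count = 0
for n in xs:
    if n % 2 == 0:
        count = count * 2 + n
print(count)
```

18

n=9: not even
n=5: not even
n=1: not even
n=9: not even
n=5: not even
n=8: even, count = 0*2+8 = 8
n=7: not even
n=2: even, count = 8*2+2 = 18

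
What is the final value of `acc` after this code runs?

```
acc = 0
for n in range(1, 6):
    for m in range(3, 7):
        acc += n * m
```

n=1,m=3: acc = 0+3 = 3
n=1,m=4: acc = 3+4 = 7
n=1,m=5: acc = 7+5 = 12
n=1,m=6: acc = 12+6 = 18
n=2,m=3: acc = 18+6 = 24
n=2,m=4: acc = 24+8 = 32
n=2,m=5: acc = 32+10 = 42
n=2,m=6: acc = 42+12 = 54
n=3,m=3: acc = 54+9 = 63
n=3,m=4: acc = 63+12 = 75
n=3,m=5: acc = 75+15 = 90
n=3,m=6: acc = 90+18 = 108
n=4,m=3: acc = 108+12 = 120
n=4,m=4: acc = 120+16 = 136
n=4,m=5: acc = 136+20 = 156
n=4,m=6: acc = 156+24 = 180
n=5,m=3: acc = 180+15 = 195
n=5,m=4: acc = 195+20 = 215
n=5,m=5: acc = 215+25 = 240
n=5,m=6: acc = 240+30 = 270

270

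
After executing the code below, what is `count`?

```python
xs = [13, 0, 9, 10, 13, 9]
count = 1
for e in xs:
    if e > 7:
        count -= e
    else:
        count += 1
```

-52

e=13: >7, count = 1-13 = -12
e=0: not >7, count = (-12)+1 = -11
e=9: >7, count = (-11)-9 = -20
e=10: >7, count = (-20)-10 = -30
e=13: >7, count = (-30)-13 = -43
e=9: >7, count = (-43)-9 = -52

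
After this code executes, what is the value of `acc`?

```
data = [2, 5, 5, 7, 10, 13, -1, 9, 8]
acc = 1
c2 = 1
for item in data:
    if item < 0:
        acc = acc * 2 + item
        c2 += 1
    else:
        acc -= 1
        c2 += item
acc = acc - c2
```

item=2: not <0, acc = 1-1 = 0; c2=3
item=5: not <0, acc = 0-1 = -1; c2=8
item=5: not <0, acc = (-1)-1 = -2; c2=13
item=7: not <0, acc = (-2)-1 = -3; c2=20
item=10: not <0, acc = (-3)-1 = -4; c2=30
item=13: not <0, acc = (-4)-1 = -5; c2=43
item=-1: <0, acc = (-5)*2+(-1) = -11; c2=44
item=9: not <0, acc = (-11)-1 = -12; c2=53
item=8: not <0, acc = (-12)-1 = -13; c2=61
acc-c2 = (-13)-61 = -74

-74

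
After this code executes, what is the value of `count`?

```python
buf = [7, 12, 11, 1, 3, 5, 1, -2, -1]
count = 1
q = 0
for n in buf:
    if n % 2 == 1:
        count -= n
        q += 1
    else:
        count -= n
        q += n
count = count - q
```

-53

n=7: odd, count = 1-7 = -6; q=1
n=12: not odd, count = (-6)-12 = -18; q=13
n=11: odd, count = (-18)-11 = -29; q=14
n=1: odd, count = (-29)-1 = -30; q=15
n=3: odd, count = (-30)-3 = -33; q=16
n=5: odd, count = (-33)-5 = -38; q=17
n=1: odd, count = (-38)-1 = -39; q=18
n=-2: not odd, count = (-39)-(-2) = -37; q=16
n=-1: odd, count = (-37)-(-1) = -36; q=17
count-q = (-36)-17 = -53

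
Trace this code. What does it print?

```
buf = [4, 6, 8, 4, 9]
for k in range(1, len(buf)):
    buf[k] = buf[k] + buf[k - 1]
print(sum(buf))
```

k=1: buf[1] = 6+4 = 10 → [4, 10, 8, 4, 9]
k=2: buf[2] = 8+10 = 18 → [4, 10, 18, 4, 9]
k=3: buf[3] = 4+18 = 22 → [4, 10, 18, 22, 9]
k=4: buf[4] = 9+22 = 31 → [4, 10, 18, 22, 31]
sum = 85

85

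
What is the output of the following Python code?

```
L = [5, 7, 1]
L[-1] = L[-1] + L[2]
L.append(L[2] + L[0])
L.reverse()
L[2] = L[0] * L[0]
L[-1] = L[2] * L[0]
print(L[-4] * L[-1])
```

2401

L[-1] = L[-1]+L[2] = 1+1 = 2 → [5, 7, 2]
append L[2]+L[0] = 2+5 = 7 → [5, 7, 2, 7]
reverse → [7, 2, 7, 5]
L[2] = L[0]*L[0] = 7*7 = 49 → [7, 2, 49, 5]
L[-1] = L[2]*L[0] = 49*7 = 343 → [7, 2, 49, 343]
L[-4]*L[-1] = 7*343 = 2401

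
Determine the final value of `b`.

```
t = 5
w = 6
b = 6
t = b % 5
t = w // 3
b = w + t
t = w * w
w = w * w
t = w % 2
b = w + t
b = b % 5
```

1

t = 6%5 = 1
t = 6//3 = 2
b = 6+2 = 8
t = 6*6 = 36
w = 6*6 = 36
t = 36%2 = 0
b = 36+0 = 36
b = 36%5 = 1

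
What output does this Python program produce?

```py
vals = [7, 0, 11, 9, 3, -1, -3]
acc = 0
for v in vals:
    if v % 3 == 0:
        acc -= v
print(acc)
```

v=7: not %3==0
v=0: %3==0, acc = 0-0 = 0
v=11: not %3==0
v=9: %3==0, acc = 0-9 = -9
v=3: %3==0, acc = (-9)-3 = -12
v=-1: not %3==0
v=-3: %3==0, acc = (-12)-(-3) = -9

-9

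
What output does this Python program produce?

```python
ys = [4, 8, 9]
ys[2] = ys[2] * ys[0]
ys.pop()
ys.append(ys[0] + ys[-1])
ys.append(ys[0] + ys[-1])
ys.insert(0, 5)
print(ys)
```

[5, 4, 8, 12, 16]

ys[2] = ys[2]*ys[0] = 9*4 = 36 → [4, 8, 36]
pop() removes 36 → [4, 8]
append ys[0]+ys[-1] = 4+8 = 12 → [4, 8, 12]
append ys[0]+ys[-1] = 4+12 = 16 → [4, 8, 12, 16]
insert 5 at 0 → [5, 4, 8, 12, 16]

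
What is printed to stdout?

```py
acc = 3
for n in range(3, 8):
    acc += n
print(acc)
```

28

n=3: acc = 3+3 = 6
n=4: acc = 6+4 = 10
n=5: acc = 10+5 = 15
n=6: acc = 15+6 = 21
n=7: acc = 21+7 = 28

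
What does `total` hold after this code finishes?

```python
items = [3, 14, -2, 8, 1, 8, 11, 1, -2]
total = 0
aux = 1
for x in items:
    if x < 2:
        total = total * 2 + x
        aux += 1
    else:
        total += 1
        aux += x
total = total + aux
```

x=3: not <2, total = 0+1 = 1; aux=4
x=14: not <2, total = 1+1 = 2; aux=18
x=-2: <2, total = 2*2+(-2) = 2; aux=19
x=8: not <2, total = 2+1 = 3; aux=27
x=1: <2, total = 3*2+1 = 7; aux=28
x=8: not <2, total = 7+1 = 8; aux=36
x=11: not <2, total = 8+1 = 9; aux=47
x=1: <2, total = 9*2+1 = 19; aux=48
x=-2: <2, total = 19*2+(-2) = 36; aux=49
total+aux = 36+49 = 85

85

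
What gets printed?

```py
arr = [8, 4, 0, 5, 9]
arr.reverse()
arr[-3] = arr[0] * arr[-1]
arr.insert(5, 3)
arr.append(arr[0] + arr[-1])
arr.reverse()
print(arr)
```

[12, 3, 8, 4, 72, 5, 9]

reverse → [9, 5, 0, 4, 8]
arr[-3] = arr[0]*arr[-1] = 9*8 = 72 → [9, 5, 72, 4, 8]
insert 3 at 5 → [9, 5, 72, 4, 8, 3]
append arr[0]+arr[-1] = 9+3 = 12 → [9, 5, 72, 4, 8, 3, 12]
reverse → [12, 3, 8, 4, 72, 5, 9]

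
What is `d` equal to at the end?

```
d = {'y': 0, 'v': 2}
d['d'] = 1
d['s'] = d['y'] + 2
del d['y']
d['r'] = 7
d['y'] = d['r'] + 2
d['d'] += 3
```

{'v': 2, 'd': 4, 's': 2, 'r': 7, 'y': 9}

d['d'] = 1 → {'y': 0, 'v': 2, 'd': 1}
d['s'] = d['y']+2 = 2 → {'y': 0, 'v': 2, 'd': 1, 's': 2}
del 'y' → {'v': 2, 'd': 1, 's': 2}
d['r'] = 7 → {'v': 2, 'd': 1, 's': 2, 'r': 7}
d['y'] = d['r']+2 = 9 → {'v': 2, 'd': 1, 's': 2, 'r': 7, 'y': 9}
d['d'] = 1+3 = 4 → {'v': 2, 'd': 4, 's': 2, 'r': 7, 'y': 9}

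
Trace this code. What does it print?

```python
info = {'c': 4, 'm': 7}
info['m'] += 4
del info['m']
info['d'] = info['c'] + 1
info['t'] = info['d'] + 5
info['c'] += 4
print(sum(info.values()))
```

23

info['m'] = 7+4 = 11 → {'c': 4, 'm': 11}
del 'm' → {'c': 4}
info['d'] = info['c']+1 = 5 → {'c': 4, 'd': 5}
info['t'] = info['d']+5 = 10 → {'c': 4, 'd': 5, 't': 10}
info['c'] = 4+4 = 8 → {'c': 8, 'd': 5, 't': 10}
sum of values = 23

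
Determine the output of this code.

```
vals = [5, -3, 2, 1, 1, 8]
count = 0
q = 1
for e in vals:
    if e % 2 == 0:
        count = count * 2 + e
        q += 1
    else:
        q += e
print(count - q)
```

5

e=5: not even; q=6
e=-3: not even; q=3
e=2: even, count = 0*2+2 = 2; q=4
e=1: not even; q=5
e=1: not even; q=6
e=8: even, count = 2*2+8 = 12; q=7
count-q = 12-7 = 5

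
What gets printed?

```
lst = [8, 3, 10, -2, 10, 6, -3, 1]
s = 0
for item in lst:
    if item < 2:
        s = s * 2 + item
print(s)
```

item=8: not <2
item=3: not <2
item=10: not <2
item=-2: <2, s = 0*2+(-2) = -2
item=10: not <2
item=6: not <2
item=-3: <2, s = (-2)*2+(-3) = -7
item=1: <2, s = (-7)*2+1 = -13

-13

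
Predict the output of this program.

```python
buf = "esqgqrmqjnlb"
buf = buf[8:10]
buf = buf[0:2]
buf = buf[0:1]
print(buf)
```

slice [8:10] → 'jn'
slice [0:2] → 'jn'
slice [0:1] → 'j'

j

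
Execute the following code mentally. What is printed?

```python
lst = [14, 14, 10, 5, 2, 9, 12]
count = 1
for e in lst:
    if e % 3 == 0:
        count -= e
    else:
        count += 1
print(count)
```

-15

e=14: not %3==0, count = 1+1 = 2
e=14: not %3==0, count = 2+1 = 3
e=10: not %3==0, count = 3+1 = 4
e=5: not %3==0, count = 4+1 = 5
e=2: not %3==0, count = 5+1 = 6
e=9: %3==0, count = 6-9 = -3
e=12: %3==0, count = (-3)-12 = -15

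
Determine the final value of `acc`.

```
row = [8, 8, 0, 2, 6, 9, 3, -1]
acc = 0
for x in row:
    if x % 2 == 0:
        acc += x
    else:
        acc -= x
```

x=8: even, acc = 0+8 = 8
x=8: even, acc = 8+8 = 16
x=0: even, acc = 16+0 = 16
x=2: even, acc = 16+2 = 18
x=6: even, acc = 18+6 = 24
x=9: not even, acc = 24-9 = 15
x=3: not even, acc = 15-3 = 12
x=-1: not even, acc = 12-(-1) = 13

13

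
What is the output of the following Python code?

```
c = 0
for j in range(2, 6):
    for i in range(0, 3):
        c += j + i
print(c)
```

54

j=2,i=0: c = 0+2 = 2
j=2,i=1: c = 2+3 = 5
j=2,i=2: c = 5+4 = 9
j=3,i=0: c = 9+3 = 12
j=3,i=1: c = 12+4 = 16
j=3,i=2: c = 16+5 = 21
j=4,i=0: c = 21+4 = 25
j=4,i=1: c = 25+5 = 30
j=4,i=2: c = 30+6 = 36
j=5,i=0: c = 36+5 = 41
j=5,i=1: c = 41+6 = 47
j=5,i=2: c = 47+7 = 54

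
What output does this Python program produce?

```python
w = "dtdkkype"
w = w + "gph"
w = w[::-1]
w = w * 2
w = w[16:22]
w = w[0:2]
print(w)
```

yk

+ 'gph' → 'dtdkkypegph'
reverse → 'hpgepykkdtd'
repeat ×2 → 'hpgepykkdtdhpgepykkdtd'
slice [16:22] → 'ykkdtd'
slice [0:2] → 'yk'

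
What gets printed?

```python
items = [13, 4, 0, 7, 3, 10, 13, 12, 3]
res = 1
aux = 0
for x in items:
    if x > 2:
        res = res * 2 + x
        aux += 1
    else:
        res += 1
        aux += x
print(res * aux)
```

21368

x=13: >2, res = 1*2+13 = 15; aux=1
x=4: >2, res = 15*2+4 = 34; aux=2
x=0: not >2, res = 34+1 = 35; aux=2
x=7: >2, res = 35*2+7 = 77; aux=3
x=3: >2, res = 77*2+3 = 157; aux=4
x=10: >2, res = 157*2+10 = 324; aux=5
x=13: >2, res = 324*2+13 = 661; aux=6
x=12: >2, res = 661*2+12 = 1334; aux=7
x=3: >2, res = 1334*2+3 = 2671; aux=8
res*aux = 2671*8 = 21368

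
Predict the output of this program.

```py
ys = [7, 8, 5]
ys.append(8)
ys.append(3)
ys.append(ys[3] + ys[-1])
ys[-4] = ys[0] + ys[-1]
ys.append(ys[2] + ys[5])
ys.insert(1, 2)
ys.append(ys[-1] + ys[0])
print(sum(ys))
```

append 8 → [7, 8, 5, 8]
append 3 → [7, 8, 5, 8, 3]
append ys[3]+ys[-1] = 8+3 = 11 → [7, 8, 5, 8, 3, 11]
ys[-4] = ys[0]+ys[-1] = 7+11 = 18 → [7, 8, 18, 8, 3, 11]
append ys[2]+ys[5] = 18+11 = 29 → [7, 8, 18, 8, 3, 11, 29]
insert 2 at 1 → [7, 2, 8, 18, 8, 3, 11, 29]
append ys[-1]+ys[0] = 29+7 = 36 → [7, 2, 8, 18, 8, 3, 11, 29, 36]
sum = 122

122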